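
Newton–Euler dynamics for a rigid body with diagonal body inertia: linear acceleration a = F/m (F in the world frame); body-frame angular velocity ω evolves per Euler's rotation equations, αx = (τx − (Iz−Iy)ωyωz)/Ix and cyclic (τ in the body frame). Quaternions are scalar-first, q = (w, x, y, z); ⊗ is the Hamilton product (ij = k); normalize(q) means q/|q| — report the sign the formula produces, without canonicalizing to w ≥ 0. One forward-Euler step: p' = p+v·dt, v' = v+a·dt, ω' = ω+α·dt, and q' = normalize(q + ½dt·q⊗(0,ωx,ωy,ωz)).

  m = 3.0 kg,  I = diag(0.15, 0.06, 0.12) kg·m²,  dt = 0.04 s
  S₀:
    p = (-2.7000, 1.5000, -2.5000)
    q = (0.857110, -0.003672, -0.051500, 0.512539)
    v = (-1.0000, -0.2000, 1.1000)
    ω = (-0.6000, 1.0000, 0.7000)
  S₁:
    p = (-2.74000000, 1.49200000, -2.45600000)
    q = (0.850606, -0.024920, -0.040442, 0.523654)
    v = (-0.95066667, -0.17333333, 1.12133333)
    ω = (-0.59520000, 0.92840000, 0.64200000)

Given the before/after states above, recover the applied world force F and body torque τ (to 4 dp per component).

Δω = ω₁−ω₀ = (0.00480000, -0.07160000, -0.05800000)
precession coupling = (0.0420, -0.0126, 0.0540)
I·α + gyro = (0.0600, -0.1200, -0.1200)
velocity change Δv = (0.04933333, 0.02666667, 0.02133333)
applied force F = (3.7000, 2.0000, 1.6000)

F = (3.7000, 2.0000, 1.6000)
τ = (0.0600, -0.1200, -0.1200)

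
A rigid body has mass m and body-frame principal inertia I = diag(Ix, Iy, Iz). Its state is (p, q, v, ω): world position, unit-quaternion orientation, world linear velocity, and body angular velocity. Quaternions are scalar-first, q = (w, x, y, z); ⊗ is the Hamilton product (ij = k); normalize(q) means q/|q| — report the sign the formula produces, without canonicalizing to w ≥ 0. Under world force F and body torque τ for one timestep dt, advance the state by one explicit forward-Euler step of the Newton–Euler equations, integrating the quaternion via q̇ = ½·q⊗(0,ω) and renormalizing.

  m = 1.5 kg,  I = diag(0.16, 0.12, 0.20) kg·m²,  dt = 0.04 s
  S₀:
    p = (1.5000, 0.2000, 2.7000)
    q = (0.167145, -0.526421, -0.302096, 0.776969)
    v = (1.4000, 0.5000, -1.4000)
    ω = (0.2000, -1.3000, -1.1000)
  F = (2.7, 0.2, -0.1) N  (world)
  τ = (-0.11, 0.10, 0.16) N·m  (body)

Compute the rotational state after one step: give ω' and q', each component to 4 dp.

gyro term ω×Iω = (0.1144, 0.0088, 0.0104)
α = I⁻¹(τ − ω×Iω) = (-1.4025, 0.7600, 0.7480)
ω + α·dt = (0.1439, -1.2696, -1.0701)
Hamilton product q⊗(0,ω) = (0.5672253, 1.3757943, -0.6409578, 0.5609070)
q + ½dt·q⊗(0,ω), renormalized = (0.1784, -0.4986, -0.3147, 0.7877)

ω' = (0.1439, -1.2696, -1.0701)
q' = (0.1784, -0.4986, -0.3147, 0.7877)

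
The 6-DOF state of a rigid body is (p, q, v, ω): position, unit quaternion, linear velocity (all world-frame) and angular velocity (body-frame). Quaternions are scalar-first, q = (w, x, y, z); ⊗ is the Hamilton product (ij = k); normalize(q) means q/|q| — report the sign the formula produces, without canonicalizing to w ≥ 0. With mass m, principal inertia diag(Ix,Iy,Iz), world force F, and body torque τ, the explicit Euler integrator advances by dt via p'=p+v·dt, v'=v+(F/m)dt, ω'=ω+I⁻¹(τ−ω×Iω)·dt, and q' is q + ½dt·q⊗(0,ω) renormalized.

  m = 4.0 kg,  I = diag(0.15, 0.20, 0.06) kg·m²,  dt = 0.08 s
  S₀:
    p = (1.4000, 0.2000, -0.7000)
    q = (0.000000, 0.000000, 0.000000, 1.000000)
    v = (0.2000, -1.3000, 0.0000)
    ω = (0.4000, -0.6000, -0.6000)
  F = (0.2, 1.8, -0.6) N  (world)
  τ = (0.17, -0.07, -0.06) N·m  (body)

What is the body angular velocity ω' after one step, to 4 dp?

ω' = (0.5175, -0.6194, -0.6640)

precession coupling ω×(Iω) = (-0.0504, -0.0216, -0.0120)
angular accel α = (1.4693, -0.2420, -0.8000)
new body rate ω' = (0.5175, -0.6194, -0.6640)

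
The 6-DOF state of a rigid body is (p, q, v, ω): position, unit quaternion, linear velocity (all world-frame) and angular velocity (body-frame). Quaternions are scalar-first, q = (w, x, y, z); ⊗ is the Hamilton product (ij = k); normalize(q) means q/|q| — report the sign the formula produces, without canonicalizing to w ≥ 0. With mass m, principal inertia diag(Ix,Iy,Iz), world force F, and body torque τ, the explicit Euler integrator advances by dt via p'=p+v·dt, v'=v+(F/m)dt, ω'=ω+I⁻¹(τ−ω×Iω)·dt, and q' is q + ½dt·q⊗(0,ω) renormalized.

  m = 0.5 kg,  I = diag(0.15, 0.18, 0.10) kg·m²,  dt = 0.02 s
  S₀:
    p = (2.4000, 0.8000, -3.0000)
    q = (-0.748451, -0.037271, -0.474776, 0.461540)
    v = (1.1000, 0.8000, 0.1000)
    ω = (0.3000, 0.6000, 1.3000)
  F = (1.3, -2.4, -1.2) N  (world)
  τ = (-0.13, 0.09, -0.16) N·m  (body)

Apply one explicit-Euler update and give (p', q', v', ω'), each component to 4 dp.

p' = (2.4220, 0.8160, -2.9980)
q' = (-0.7514, -0.0485, -0.4773, 0.4530)
v' = (1.1520, 0.7040, 0.0520)
ω' = (0.2910, 0.6078, 1.2669)

p + v·dt = (2.4220, 0.8160, -2.9980)
new velocity v' = (1.1520, 0.7040, 0.0520)
ω×(Iω) gyroscopic = (-0.0624, 0.0195, 0.0054)
(τ − ω×Iω)/I = (-0.4507, 0.3917, -1.6540)
ω + α·dt = (0.2910, 0.6078, 1.2669)
Hamilton product q⊗(0,ω) = (-0.3039551, -1.1186681, -0.2621563, -0.8529161)
q' = normalize(q + ½dt·q⊗(0,ω)) = (-0.7514, -0.0485, -0.4773, 0.4530)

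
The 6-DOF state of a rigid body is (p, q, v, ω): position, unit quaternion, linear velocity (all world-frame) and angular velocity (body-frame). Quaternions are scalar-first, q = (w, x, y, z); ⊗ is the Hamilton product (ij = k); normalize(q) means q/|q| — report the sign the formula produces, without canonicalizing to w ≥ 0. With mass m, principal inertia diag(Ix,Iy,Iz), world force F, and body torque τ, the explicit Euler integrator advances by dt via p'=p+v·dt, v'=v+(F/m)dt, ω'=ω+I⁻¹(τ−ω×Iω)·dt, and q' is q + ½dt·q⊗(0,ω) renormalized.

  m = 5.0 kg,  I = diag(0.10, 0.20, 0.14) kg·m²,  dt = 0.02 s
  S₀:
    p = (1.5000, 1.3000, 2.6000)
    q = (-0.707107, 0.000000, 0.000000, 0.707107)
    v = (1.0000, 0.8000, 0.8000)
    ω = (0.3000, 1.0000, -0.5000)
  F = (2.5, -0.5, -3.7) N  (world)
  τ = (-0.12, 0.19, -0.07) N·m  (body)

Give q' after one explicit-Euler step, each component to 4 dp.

q⊗(0,ω) = (0.3535535, -0.9192391, -0.4949749, 0.3535535)
q + ½dt·q⊗(0,ω), renormalized = (-0.7035, -0.0092, -0.0049, 0.7106)

q' = (-0.7035, -0.0092, -0.0049, 0.7106)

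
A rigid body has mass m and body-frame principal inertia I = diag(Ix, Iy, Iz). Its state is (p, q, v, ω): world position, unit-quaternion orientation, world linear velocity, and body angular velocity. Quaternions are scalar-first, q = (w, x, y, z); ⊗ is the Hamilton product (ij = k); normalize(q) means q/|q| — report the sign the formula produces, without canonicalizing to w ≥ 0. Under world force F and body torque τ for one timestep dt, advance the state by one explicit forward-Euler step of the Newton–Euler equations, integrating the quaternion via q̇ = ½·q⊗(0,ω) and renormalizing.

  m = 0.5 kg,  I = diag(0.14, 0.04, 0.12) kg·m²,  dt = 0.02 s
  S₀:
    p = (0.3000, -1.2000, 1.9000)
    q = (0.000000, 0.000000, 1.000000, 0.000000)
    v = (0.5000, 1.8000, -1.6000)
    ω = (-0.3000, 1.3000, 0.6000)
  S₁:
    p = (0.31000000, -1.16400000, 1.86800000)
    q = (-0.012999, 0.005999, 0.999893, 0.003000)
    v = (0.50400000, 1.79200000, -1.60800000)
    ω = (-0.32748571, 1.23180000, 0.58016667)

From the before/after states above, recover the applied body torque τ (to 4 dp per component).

ω₁ − ω₀ = (-0.02748571, -0.06820000, -0.01983333)
precession coupling = (0.0624, -0.0036, 0.0390)
applied torque τ = (-0.1300, -0.1400, -0.0800)

τ = (-0.1300, -0.1400, -0.0800)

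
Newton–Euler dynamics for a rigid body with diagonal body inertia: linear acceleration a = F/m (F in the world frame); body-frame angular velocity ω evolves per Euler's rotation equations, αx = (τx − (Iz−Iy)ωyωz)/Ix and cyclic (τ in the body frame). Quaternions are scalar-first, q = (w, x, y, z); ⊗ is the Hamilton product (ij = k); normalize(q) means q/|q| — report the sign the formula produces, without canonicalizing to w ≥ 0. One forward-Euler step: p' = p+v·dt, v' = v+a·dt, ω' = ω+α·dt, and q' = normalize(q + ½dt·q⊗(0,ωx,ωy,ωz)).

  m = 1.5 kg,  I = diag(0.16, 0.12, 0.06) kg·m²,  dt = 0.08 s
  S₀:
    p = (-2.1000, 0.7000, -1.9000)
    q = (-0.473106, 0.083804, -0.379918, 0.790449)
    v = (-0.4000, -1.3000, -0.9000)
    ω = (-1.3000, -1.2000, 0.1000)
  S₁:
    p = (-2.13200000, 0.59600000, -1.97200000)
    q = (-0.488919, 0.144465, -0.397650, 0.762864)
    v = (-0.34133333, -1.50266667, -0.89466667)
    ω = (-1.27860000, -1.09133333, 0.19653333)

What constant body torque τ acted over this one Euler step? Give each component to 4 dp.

τ = (0.0500, 0.1500, 0.0100)

ω₁ − ω₀ = (0.02140000, 0.10866667, 0.09653333)
precession coupling = (0.0072, -0.0130, -0.0624)
I·α + gyro = (0.0500, 0.1500, 0.0100)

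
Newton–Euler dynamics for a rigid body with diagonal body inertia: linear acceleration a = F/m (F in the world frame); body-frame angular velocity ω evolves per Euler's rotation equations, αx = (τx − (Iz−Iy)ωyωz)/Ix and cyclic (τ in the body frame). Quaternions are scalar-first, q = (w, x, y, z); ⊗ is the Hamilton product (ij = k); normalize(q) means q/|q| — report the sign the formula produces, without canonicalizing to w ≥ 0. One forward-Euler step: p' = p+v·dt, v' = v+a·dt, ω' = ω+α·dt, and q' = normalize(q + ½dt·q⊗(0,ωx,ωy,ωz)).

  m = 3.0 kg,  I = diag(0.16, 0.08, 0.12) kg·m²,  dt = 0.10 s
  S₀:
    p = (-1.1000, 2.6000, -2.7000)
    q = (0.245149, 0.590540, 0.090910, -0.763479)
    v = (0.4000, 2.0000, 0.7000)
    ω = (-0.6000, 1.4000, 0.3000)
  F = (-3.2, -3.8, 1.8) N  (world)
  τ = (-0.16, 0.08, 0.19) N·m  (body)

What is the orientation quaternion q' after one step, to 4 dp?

Hamilton product q⊗(0,ω) = (0.4560937, 0.9490542, 0.6241340, 0.9548467)
q + ½dt·q⊗(0,ω), renormalized = (0.2672, 0.6361, 0.1218, -0.7136)

q' = (0.2672, 0.6361, 0.1218, -0.7136)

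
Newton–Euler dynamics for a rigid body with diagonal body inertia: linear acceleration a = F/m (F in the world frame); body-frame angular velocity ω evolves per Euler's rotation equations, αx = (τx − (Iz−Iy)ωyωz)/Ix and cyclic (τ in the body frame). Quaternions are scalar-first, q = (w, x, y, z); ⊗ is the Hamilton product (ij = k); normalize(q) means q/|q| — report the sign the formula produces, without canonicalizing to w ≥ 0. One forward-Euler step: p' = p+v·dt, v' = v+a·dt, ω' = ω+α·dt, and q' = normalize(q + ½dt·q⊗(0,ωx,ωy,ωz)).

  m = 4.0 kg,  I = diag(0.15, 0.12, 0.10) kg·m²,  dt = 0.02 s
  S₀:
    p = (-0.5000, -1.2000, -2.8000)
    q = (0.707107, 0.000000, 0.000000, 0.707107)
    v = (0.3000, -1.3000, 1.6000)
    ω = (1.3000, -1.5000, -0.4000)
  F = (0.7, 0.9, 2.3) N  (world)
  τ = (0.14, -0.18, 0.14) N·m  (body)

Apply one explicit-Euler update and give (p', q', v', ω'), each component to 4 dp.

precession coupling ω×(Iω) = (-0.0120, -0.0260, 0.0585)
angular accel α = (1.0133, -1.2833, 0.8150)
ω' = ω + α·dt = (1.3203, -1.5257, -0.3837)
2q̇ = q⊗(0,ω) = (0.2828428, 1.9798996, -0.1414214, -0.2828428)
q' = normalize(q + ½dt·q⊗(0,ω)) = (0.7098, 0.0198, -0.0014, 0.7041)
linear accel F/m = (0.1750, 0.2250, 0.5750)
p + v·dt = (-0.4940, -1.2260, -2.7680)
new velocity v' = (0.3035, -1.2955, 1.6115)

p' = (-0.4940, -1.2260, -2.7680)
q' = (0.7098, 0.0198, -0.0014, 0.7041)
v' = (0.3035, -1.2955, 1.6115)
ω' = (1.3203, -1.5257, -0.3837)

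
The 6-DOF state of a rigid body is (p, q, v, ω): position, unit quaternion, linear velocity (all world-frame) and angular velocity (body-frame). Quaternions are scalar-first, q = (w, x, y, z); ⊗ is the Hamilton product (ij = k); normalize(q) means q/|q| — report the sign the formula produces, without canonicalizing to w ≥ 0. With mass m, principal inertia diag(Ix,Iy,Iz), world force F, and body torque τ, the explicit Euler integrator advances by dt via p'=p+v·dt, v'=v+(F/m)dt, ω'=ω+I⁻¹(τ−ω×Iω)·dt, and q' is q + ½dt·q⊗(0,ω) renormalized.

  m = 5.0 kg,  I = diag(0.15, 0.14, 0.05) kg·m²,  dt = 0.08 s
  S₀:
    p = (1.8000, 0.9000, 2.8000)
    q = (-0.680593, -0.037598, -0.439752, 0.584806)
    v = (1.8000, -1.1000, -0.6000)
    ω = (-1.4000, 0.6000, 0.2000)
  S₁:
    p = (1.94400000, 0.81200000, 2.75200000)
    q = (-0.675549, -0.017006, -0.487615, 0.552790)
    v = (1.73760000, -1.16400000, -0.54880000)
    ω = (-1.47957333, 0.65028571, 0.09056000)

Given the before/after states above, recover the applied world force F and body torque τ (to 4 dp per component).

v₁ − v₀ = (-0.06240000, -0.06400000, 0.05120000)
applied force F = (-3.9000, -4.0000, 3.2000)
ω₁ − ω₀ = (-0.07957333, 0.05028571, -0.10944000)
precession coupling = (-0.0108, -0.0280, 0.0084)
applied torque τ = (-0.1600, 0.0600, -0.0600)

F = (-3.9000, -4.0000, 3.2000)
τ = (-0.1600, 0.0600, -0.0600)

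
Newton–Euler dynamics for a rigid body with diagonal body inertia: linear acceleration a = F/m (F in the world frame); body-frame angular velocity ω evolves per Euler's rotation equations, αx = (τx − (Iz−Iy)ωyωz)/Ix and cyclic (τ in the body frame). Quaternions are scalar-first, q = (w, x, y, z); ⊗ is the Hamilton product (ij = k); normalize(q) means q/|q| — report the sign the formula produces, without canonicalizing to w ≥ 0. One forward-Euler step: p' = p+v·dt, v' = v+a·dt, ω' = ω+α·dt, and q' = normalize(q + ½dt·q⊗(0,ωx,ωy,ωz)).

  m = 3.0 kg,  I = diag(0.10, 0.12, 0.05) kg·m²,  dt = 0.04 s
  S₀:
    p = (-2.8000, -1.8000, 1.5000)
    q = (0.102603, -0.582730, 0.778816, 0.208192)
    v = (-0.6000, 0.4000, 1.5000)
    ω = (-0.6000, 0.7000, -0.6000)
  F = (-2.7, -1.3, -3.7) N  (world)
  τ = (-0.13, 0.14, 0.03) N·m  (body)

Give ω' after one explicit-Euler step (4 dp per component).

precession coupling ω×(Iω) = (0.0294, 0.0180, -0.0084)
α = I⁻¹(τ − ω×Iω) = (-1.5940, 1.0167, 0.7680)
new body rate ω' = (-0.6638, 0.7407, -0.5693)

ω' = (-0.6638, 0.7407, -0.5693)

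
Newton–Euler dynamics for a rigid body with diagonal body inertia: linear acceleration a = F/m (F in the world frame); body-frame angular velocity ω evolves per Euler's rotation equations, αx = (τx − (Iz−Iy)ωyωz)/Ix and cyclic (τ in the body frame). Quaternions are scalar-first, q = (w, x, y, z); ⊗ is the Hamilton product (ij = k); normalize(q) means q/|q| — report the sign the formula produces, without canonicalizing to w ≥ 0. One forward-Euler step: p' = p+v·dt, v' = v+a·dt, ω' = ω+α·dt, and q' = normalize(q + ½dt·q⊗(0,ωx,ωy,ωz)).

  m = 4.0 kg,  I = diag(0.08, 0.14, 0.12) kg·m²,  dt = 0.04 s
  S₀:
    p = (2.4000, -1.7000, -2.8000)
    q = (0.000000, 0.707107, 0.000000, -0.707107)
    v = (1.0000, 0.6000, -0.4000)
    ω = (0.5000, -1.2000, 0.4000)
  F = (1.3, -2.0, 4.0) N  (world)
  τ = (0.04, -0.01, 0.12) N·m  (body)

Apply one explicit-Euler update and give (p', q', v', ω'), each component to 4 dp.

a = (0.3250, -0.5000, 1.0000)
p + v·dt = (2.4400, -1.6760, -2.8160)
v + (F/m)dt = (1.0130, 0.5800, -0.3600)
precession coupling ω×(Iω) = (0.0096, -0.0080, -0.0360)
angular accel α = (0.3800, -0.0143, 1.3000)
ω + α·dt = (0.5152, -1.2006, 0.4520)
q⊗(0,ω) = (-0.0707107, -0.8485284, -0.6363963, -0.8485284)
q + ½dt·q⊗(0,ω), renormalized = (-0.0014, 0.6899, -0.0127, -0.7238)

p' = (2.4400, -1.6760, -2.8160)
q' = (-0.0014, 0.6899, -0.0127, -0.7238)
v' = (1.0130, 0.5800, -0.3600)
ω' = (0.5152, -1.2006, 0.4520)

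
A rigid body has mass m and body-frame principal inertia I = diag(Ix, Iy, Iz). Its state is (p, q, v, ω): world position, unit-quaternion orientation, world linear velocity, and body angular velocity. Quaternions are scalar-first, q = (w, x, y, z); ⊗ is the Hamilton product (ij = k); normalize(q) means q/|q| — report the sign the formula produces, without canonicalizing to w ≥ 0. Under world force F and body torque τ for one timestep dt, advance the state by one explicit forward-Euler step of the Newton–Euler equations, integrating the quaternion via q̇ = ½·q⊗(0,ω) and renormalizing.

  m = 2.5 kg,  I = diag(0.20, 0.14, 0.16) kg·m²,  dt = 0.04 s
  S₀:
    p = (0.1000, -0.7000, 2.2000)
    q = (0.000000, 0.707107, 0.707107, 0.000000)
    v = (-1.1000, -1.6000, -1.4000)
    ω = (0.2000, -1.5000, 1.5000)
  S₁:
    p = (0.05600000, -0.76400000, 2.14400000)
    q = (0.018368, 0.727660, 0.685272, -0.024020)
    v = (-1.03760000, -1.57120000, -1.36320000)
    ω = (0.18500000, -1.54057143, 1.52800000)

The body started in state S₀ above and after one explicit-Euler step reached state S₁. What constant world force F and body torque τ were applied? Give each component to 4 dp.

F = (3.9000, 1.8000, 2.3000)
τ = (-0.1200, -0.1300, 0.1300)

rate change Δω = (-0.01500000, -0.04057143, 0.02800000)
ω₀×(Iω₀) = (-0.0450, 0.0120, 0.0180)
I·α + gyro = (-0.1200, -0.1300, 0.1300)
v₁ − v₀ = (0.06240000, 0.02880000, 0.03680000)
m·(v₁−v₀)/dt = (3.9000, 1.8000, 2.3000)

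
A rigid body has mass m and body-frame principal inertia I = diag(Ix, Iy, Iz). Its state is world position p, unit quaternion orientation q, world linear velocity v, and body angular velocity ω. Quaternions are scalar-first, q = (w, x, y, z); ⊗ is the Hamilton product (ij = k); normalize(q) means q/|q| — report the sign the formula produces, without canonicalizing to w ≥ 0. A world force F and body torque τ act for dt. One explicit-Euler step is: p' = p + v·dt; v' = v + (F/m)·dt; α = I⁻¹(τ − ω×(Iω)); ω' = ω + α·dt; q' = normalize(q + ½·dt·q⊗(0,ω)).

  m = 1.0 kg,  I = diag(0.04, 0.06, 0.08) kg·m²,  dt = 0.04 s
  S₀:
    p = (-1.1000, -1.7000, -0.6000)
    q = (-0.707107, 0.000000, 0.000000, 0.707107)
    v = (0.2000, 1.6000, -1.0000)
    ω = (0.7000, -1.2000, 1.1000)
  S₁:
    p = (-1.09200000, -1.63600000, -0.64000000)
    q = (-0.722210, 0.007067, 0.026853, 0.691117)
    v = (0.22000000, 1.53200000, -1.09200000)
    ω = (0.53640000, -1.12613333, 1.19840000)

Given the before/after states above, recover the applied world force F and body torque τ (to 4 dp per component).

v₁ − v₀ = (0.02000000, -0.06800000, -0.09200000)
applied force F = (0.5000, -1.7000, -2.3000)
ω₁ − ω₀ = (-0.16360000, 0.07386667, 0.09840000)
ω₀×(Iω₀) = (-0.0264, -0.0308, -0.0168)
applied torque τ = (-0.1900, 0.0800, 0.1800)

F = (0.5000, -1.7000, -2.3000)
τ = (-0.1900, 0.0800, 0.1800)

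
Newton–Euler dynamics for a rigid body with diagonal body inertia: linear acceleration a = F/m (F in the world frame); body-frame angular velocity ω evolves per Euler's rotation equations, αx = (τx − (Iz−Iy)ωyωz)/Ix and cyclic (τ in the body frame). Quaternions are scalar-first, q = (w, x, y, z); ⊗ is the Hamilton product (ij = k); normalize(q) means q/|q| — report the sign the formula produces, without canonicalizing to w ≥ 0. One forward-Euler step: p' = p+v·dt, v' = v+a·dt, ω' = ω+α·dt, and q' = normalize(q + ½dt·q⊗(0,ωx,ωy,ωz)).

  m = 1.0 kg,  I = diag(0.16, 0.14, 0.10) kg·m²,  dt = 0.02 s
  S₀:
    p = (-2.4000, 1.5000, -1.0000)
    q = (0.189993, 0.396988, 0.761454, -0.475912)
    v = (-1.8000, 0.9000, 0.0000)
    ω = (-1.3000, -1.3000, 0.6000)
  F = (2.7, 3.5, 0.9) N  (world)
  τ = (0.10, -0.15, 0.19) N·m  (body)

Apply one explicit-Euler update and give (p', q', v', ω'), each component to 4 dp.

p' = p + v·dt = (-2.4360, 1.5180, -1.0000)
new velocity v' = (-1.7460, 0.9700, 0.0180)
gyro term ω×Iω = (0.0312, -0.0468, -0.0338)
angular accel α = (0.4300, -0.7371, 2.2380)
ω + α·dt = (-1.2914, -1.3147, 0.6448)
Hamilton product q⊗(0,ω) = (1.7915218, -0.4088041, 0.1335019, 0.5878016)
q + ½dt·q⊗(0,ω), renormalized = (0.2079, 0.3928, 0.7626, -0.4699)

p' = (-2.4360, 1.5180, -1.0000)
q' = (0.2079, 0.3928, 0.7626, -0.4699)
v' = (-1.7460, 0.9700, 0.0180)
ω' = (-1.2914, -1.3147, 0.6448)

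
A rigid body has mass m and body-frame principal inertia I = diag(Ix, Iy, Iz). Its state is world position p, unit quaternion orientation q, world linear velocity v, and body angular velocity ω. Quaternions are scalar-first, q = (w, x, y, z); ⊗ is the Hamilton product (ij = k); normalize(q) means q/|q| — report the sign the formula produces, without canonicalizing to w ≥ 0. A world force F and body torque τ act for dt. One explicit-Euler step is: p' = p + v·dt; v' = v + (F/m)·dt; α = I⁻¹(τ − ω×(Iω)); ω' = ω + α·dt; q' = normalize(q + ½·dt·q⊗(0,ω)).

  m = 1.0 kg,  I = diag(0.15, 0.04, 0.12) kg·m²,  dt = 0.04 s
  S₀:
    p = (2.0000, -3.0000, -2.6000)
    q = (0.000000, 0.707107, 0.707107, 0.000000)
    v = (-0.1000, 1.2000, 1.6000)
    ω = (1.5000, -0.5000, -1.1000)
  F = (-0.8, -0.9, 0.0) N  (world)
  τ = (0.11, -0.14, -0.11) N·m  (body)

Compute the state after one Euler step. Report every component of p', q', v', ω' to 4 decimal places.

p' = p + v·dt = (1.9960, -2.9520, -2.5360)
v + (F/m)dt = (-0.1320, 1.1640, 1.6000)
angular accel α = (0.4400, -2.2625, -1.6042)
ω' = ω + α·dt = (1.5176, -0.5905, -1.1642)
q⊗(0,ω) = (-0.7071070, -0.7778177, 0.7778177, -1.4142140)
q + ½dt·q⊗(0,ω), renormalized = (-0.0141, 0.6910, 0.7221, -0.0283)

p' = (1.9960, -2.9520, -2.5360)
q' = (-0.0141, 0.6910, 0.7221, -0.0283)
v' = (-0.1320, 1.1640, 1.6000)
ω' = (1.5176, -0.5905, -1.1642)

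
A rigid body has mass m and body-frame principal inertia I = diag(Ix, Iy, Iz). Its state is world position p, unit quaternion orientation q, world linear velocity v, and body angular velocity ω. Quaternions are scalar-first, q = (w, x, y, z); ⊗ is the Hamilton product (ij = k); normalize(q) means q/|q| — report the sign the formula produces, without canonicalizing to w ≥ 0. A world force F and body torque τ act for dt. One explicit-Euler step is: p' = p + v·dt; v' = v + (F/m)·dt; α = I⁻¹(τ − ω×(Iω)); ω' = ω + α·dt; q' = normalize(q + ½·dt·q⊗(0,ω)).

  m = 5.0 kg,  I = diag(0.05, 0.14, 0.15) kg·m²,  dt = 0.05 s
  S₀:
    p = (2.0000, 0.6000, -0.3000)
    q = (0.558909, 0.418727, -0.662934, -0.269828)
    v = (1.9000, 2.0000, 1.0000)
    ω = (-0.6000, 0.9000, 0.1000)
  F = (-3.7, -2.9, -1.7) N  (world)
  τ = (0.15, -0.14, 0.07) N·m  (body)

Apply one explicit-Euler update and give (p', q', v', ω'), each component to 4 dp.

linear accel F/m = (-0.7400, -0.5800, -0.3400)
p' = p + v·dt = (2.0950, 0.7000, -0.2500)
v + (F/m)dt = (1.8630, 1.9710, 0.9830)
(τ − ω×Iω)/I = (2.9820, -1.0429, 0.7907)
ω' = ω + α·dt = (-0.4509, 0.8479, 0.1395)
Hamilton product q⊗(0,ω) = (0.8748596, -0.1587936, 0.6230422, 0.0349848)
q' = normalize(q + ½dt·q⊗(0,ω)) = (0.5806, 0.4146, -0.6471, -0.2689)

p' = (2.0950, 0.7000, -0.2500)
q' = (0.5806, 0.4146, -0.6471, -0.2689)
v' = (1.8630, 1.9710, 0.9830)
ω' = (-0.4509, 0.8479, 0.1395)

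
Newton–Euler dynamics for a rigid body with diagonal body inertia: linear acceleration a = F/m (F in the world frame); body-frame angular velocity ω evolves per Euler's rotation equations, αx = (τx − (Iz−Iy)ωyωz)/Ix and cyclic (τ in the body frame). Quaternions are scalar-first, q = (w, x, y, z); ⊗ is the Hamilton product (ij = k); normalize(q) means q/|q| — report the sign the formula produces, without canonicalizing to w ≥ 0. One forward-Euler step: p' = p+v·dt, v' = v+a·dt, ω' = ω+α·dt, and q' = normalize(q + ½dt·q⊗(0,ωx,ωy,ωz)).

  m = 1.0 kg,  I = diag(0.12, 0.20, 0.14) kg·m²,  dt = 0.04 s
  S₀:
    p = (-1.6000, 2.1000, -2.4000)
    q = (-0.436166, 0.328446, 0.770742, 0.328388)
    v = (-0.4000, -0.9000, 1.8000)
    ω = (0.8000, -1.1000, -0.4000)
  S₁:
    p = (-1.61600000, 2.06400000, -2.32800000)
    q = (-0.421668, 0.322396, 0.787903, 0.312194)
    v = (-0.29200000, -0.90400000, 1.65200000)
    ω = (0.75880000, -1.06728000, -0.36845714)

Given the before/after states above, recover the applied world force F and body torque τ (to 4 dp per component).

v₁ − v₀ = (0.10800000, -0.00400000, -0.14800000)
F = m·Δv/dt = (2.7000, -0.1000, -3.7000)
ω₁ − ω₀ = (-0.04120000, 0.03272000, 0.03154286)
I·α + gyro = (-0.1500, 0.1700, 0.0400)

F = (2.7000, -0.1000, -3.7000)
τ = (-0.1500, 0.1700, 0.0400)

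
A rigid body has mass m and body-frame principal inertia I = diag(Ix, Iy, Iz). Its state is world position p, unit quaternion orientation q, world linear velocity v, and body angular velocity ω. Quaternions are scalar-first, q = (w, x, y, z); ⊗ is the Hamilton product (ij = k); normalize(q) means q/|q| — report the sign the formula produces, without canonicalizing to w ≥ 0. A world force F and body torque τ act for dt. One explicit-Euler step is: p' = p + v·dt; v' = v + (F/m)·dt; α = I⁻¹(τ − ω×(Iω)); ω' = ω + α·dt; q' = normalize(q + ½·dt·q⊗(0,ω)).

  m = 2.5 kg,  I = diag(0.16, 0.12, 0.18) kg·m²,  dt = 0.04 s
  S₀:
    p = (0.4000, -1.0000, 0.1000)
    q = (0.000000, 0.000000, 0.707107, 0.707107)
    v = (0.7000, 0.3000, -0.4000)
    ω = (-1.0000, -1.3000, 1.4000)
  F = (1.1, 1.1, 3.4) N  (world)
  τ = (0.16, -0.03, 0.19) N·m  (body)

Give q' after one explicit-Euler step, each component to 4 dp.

q' = (-0.0014, 0.0381, 0.6923, 0.7206)

q⊗(0,ω) = (-0.0707107, 1.9091889, -0.7071070, 0.7071070)
q + ½dt·q⊗(0,ω), renormalized = (-0.0014, 0.0381, 0.6923, 0.7206)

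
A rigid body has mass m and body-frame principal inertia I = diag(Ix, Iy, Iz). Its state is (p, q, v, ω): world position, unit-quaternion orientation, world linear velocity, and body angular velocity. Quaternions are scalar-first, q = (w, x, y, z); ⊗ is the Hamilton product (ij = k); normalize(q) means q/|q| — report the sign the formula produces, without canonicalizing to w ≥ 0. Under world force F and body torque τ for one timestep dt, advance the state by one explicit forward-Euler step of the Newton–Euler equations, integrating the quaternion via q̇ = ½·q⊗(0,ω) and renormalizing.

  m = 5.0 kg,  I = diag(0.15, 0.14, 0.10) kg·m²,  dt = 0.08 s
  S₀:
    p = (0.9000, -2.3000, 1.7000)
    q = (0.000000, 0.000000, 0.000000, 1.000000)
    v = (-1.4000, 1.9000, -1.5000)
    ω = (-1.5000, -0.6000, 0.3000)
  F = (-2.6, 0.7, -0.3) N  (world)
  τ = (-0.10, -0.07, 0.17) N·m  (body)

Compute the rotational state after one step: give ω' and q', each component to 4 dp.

gyro term ω×Iω = (0.0072, -0.0225, -0.0090)
angular accel α = (-0.7147, -0.3393, 1.7900)
ω' = ω + α·dt = (-1.5572, -0.6271, 0.4432)
2q̇ = q⊗(0,ω) = (-0.3000000, 0.6000000, -1.5000000, 0.0000000)
q + ½dt·q⊗(0,ω), renormalized = (-0.0120, 0.0239, -0.0599, 0.9978)

ω' = (-1.5572, -0.6271, 0.4432)
q' = (-0.0120, 0.0239, -0.0599, 0.9978)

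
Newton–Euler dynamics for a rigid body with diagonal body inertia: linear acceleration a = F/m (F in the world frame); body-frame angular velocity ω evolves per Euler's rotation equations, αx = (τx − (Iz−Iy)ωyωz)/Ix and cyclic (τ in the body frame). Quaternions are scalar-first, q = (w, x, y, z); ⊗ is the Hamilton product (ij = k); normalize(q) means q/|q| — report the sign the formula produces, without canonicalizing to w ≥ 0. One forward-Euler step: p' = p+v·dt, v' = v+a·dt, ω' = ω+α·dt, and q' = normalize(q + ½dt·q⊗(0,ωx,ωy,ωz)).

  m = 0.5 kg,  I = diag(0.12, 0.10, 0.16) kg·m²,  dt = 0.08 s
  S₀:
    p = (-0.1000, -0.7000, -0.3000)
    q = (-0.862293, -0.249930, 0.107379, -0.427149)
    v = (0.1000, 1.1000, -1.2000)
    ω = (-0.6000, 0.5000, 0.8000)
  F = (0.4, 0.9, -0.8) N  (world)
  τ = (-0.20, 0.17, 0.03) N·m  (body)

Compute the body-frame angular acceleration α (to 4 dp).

α = (-1.8667, 1.5080, 0.1500)

precession coupling ω×(Iω) = (0.0240, 0.0192, 0.0060)
angular accel α = (-1.8667, 1.5080, 0.1500)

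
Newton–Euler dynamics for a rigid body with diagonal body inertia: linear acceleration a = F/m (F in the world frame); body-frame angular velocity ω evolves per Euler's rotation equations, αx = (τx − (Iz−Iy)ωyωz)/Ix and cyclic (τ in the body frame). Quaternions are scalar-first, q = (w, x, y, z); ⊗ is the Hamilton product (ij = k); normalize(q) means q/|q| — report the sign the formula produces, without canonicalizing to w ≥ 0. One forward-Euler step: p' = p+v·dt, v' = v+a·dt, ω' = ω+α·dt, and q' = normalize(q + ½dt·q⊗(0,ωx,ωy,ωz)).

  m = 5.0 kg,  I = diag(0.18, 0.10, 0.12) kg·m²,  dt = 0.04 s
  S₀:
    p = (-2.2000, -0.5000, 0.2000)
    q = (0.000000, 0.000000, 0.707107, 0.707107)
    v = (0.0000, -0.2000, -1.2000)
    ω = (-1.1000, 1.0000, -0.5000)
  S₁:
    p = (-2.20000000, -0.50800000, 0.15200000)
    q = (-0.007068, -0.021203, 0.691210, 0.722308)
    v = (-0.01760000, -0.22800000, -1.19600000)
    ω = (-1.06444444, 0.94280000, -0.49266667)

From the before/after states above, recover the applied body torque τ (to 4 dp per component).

rate change Δω = (0.03555556, -0.05720000, 0.00733333)
I·α + gyro = (0.1500, -0.1100, 0.1100)

τ = (0.1500, -0.1100, 0.1100)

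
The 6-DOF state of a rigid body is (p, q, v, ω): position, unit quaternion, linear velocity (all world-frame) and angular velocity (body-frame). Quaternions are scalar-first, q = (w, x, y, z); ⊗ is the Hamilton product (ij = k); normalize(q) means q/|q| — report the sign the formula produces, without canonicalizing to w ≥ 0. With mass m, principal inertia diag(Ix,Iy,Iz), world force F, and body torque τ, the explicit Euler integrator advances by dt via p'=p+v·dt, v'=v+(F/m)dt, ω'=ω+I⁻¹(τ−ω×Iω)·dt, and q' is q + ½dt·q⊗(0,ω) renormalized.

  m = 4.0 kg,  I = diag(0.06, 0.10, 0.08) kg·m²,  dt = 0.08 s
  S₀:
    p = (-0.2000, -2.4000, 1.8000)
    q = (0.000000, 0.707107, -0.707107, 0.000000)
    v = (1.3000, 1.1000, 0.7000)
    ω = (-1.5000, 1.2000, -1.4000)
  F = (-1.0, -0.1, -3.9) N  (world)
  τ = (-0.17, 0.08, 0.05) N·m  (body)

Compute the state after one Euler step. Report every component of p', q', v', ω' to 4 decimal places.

linear accel F/m = (-0.2500, -0.0250, -0.9750)
p + v·dt = (-0.0960, -2.3120, 1.8560)
v' = v + a·dt = (1.2800, 1.0980, 0.6220)
(τ − ω×Iω)/I = (-3.3933, 1.2200, 1.5250)
new body rate ω' = (-1.7715, 1.2976, -1.2780)
2q̇ = q⊗(0,ω) = (1.9091889, 0.9899498, 0.9899498, -0.2121321)
updated quaternion q' = (0.0760, 0.7434, -0.6645, -0.0084)

p' = (-0.0960, -2.3120, 1.8560)
q' = (0.0760, 0.7434, -0.6645, -0.0084)
v' = (1.2800, 1.0980, 0.6220)
ω' = (-1.7715, 1.2976, -1.2780)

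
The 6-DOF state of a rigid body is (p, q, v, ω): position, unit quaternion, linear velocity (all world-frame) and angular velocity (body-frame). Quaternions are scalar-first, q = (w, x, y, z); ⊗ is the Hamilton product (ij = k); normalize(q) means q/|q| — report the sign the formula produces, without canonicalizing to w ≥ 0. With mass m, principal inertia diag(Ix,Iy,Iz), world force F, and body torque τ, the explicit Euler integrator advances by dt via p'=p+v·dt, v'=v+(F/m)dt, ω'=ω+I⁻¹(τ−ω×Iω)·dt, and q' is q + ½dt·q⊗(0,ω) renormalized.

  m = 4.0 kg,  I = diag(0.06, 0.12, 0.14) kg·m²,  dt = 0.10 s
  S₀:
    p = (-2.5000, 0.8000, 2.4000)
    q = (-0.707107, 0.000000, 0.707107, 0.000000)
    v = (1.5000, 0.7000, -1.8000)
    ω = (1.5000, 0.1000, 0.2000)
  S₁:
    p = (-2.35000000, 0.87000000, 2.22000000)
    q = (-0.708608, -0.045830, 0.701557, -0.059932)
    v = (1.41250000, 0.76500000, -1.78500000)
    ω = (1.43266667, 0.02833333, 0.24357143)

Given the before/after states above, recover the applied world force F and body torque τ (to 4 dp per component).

F = (-3.5000, 2.6000, 0.6000)
τ = (-0.0400, -0.1100, 0.0700)

Δv = v₁−v₀ = (-0.08750000, 0.06500000, 0.01500000)
F = m·Δv/dt = (-3.5000, 2.6000, 0.6000)
rate change Δω = (-0.06733333, -0.07166667, 0.04357143)
ω₀×(Iω₀) = (0.0004, -0.0240, 0.0090)
τ = I·(Δω/dt) + ω₀×(Iω₀) = (-0.0400, -0.1100, 0.0700)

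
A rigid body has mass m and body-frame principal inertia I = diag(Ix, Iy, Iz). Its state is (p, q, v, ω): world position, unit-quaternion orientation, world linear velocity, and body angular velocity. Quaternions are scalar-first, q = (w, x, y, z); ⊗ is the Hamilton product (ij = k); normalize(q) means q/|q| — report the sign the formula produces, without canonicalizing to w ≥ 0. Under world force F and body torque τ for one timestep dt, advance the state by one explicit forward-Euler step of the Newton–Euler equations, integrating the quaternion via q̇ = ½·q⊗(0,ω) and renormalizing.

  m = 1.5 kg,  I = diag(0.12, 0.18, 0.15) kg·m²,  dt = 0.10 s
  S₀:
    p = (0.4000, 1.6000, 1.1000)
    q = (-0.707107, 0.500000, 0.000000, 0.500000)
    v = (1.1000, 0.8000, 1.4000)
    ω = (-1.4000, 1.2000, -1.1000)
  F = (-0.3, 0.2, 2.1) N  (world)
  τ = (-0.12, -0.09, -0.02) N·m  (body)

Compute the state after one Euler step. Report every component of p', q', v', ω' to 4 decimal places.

p' = (0.5100, 1.6800, 1.2400)
q' = (-0.6409, 0.5165, -0.0496, 0.5656)
v' = (1.0800, 0.8133, 1.5400)
ω' = (-1.5330, 1.1757, -1.0461)

ω×(Iω) gyroscopic = (0.0396, -0.0462, -0.1008)
α = I⁻¹(τ − ω×Iω) = (-1.3300, -0.2433, 0.5387)
ω + α·dt = (-1.5330, 1.1757, -1.0461)
Hamilton product q⊗(0,ω) = (1.2500000, 0.3899498, -0.9985284, 1.3778177)
updated quaternion q' = (-0.6409, 0.5165, -0.0496, 0.5656)
a = (-0.2000, 0.1333, 1.4000)
p' = p + v·dt = (0.5100, 1.6800, 1.2400)
new velocity v' = (1.0800, 0.8133, 1.5400)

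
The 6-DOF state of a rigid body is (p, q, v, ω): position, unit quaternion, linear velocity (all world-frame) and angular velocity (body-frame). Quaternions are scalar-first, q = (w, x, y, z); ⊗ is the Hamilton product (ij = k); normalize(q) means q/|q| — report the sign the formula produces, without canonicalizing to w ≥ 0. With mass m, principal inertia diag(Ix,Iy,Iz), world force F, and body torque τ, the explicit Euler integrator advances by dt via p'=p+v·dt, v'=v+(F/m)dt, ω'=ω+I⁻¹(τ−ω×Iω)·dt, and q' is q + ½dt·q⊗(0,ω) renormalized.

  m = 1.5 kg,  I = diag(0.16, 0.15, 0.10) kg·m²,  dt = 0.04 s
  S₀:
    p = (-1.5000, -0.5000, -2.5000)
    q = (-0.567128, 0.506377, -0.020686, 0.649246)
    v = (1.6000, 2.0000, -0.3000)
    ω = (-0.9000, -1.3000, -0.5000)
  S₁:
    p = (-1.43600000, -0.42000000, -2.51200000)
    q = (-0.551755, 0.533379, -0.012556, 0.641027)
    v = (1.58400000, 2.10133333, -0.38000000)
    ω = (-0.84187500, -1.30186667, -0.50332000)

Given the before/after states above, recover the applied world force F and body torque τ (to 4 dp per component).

F = (-0.6000, 3.8000, -3.0000)
τ = (0.2000, 0.0200, -0.0200)

velocity change Δv = (-0.01600000, 0.10133333, -0.08000000)
F = m·Δv/dt = (-0.6000, 3.8000, -3.0000)
rate change Δω = (0.05812500, -0.00186667, -0.00332000)
τ = I·(Δω/dt) + ω₀×(Iω₀) = (0.2000, 0.0200, -0.0200)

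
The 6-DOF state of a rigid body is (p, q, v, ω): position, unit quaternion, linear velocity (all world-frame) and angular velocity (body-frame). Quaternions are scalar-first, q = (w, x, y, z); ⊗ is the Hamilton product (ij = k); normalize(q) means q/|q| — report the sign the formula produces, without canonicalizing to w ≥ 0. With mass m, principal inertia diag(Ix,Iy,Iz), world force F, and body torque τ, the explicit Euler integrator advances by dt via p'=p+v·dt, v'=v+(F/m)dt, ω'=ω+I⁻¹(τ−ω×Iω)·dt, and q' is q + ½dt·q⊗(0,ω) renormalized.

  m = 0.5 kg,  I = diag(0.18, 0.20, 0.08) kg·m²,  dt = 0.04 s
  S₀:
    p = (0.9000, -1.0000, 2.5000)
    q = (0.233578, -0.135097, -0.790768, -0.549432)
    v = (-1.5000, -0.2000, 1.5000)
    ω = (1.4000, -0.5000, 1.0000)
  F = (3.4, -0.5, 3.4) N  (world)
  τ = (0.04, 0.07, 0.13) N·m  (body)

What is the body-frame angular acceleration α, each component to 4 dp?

gyro term ω×Iω = (0.0600, 0.1400, -0.0140)
angular accel α = (-0.1111, -0.3500, 1.8000)

α = (-0.1111, -0.3500, 1.8000)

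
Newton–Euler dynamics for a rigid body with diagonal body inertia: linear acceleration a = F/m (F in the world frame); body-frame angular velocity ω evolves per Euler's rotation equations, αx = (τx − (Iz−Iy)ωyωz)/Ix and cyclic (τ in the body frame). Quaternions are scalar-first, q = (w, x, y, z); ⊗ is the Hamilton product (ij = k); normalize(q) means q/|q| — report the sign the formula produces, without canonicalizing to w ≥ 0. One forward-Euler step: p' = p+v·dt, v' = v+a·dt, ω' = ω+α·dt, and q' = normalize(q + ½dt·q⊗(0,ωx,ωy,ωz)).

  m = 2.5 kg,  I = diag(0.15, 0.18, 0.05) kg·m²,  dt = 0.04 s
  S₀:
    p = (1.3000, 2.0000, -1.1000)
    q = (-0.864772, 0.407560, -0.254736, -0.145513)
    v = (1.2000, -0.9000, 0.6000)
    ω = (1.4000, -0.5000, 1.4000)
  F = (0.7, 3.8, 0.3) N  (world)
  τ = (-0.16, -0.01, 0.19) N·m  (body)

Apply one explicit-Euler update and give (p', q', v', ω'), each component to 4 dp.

linear accel F/m = (0.2800, 1.5200, 0.1200)
p' = p + v·dt = (1.3480, 1.9640, -1.0760)
v' = v + a·dt = (1.2112, -0.8392, 0.6048)
precession coupling ω×(Iω) = (0.0910, 0.1960, -0.0210)
angular accel α = (-1.6733, -1.1444, 4.2200)
ω + α·dt = (1.3331, -0.5458, 1.5688)
2q̇ = q⊗(0,ω) = (-0.4942338, -1.6400677, -0.3419162, -1.0578304)
updated quaternion q' = (-0.8739, 0.3744, -0.2614, -0.1665)

p' = (1.3480, 1.9640, -1.0760)
q' = (-0.8739, 0.3744, -0.2614, -0.1665)
v' = (1.2112, -0.8392, 0.6048)
ω' = (1.3331, -0.5458, 1.5688)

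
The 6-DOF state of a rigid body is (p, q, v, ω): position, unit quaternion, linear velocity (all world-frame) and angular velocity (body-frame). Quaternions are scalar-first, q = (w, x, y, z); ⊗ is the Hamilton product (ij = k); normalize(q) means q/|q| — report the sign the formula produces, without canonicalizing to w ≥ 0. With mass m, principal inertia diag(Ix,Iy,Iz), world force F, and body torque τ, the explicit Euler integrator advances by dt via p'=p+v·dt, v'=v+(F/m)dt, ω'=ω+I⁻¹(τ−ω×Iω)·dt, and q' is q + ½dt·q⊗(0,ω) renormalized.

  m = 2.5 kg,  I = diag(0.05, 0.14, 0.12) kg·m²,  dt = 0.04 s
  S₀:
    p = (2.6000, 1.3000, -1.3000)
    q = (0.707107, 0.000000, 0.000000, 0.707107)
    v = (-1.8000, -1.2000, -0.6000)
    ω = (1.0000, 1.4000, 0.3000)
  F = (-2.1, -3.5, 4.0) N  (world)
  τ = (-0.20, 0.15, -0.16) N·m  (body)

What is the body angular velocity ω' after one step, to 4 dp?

precession coupling ω×(Iω) = (-0.0084, -0.0210, 0.1260)
angular accel α = (-3.8320, 1.2214, -2.3833)
new body rate ω' = (0.8467, 1.4489, 0.2047)

ω' = (0.8467, 1.4489, 0.2047)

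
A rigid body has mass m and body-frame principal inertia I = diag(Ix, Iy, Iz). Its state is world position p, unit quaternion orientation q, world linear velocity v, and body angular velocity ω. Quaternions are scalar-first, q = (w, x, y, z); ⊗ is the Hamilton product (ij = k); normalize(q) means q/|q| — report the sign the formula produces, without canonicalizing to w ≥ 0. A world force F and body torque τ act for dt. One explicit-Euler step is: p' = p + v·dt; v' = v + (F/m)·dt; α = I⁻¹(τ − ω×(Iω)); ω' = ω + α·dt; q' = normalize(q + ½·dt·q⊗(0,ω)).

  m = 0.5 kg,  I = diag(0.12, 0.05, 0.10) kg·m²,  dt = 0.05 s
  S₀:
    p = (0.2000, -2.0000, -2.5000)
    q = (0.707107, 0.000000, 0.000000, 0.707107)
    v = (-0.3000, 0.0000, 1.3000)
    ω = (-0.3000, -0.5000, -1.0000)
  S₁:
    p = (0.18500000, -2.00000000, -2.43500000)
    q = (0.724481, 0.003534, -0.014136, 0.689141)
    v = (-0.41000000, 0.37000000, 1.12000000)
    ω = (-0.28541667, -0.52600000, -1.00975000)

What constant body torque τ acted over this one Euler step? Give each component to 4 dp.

τ = (0.0600, -0.0200, -0.0300)

rate change Δω = (0.01458333, -0.02600000, -0.00975000)
applied torque τ = (0.0600, -0.0200, -0.0300)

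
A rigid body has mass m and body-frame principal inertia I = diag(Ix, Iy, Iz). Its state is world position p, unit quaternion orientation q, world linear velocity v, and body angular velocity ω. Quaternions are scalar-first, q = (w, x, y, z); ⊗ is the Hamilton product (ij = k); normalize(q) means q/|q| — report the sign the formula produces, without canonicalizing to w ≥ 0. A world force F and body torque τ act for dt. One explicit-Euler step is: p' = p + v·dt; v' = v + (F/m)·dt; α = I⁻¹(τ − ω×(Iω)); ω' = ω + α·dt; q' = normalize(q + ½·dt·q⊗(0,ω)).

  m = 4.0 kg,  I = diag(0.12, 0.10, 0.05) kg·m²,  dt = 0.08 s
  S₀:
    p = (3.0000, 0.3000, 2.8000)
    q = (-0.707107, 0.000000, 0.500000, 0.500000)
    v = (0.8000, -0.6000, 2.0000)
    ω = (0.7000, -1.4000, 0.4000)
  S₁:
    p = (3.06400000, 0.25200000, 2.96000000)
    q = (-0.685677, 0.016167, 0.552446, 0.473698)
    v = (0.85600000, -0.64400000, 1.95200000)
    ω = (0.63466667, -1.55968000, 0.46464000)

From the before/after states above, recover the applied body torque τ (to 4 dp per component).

τ = (-0.0700, -0.1800, 0.0600)

ω₁ − ω₀ = (-0.06533333, -0.15968000, 0.06464000)
gyro term ω₀×Iω₀ = (0.0280, 0.0196, 0.0196)
I·α + gyro = (-0.0700, -0.1800, 0.0600)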